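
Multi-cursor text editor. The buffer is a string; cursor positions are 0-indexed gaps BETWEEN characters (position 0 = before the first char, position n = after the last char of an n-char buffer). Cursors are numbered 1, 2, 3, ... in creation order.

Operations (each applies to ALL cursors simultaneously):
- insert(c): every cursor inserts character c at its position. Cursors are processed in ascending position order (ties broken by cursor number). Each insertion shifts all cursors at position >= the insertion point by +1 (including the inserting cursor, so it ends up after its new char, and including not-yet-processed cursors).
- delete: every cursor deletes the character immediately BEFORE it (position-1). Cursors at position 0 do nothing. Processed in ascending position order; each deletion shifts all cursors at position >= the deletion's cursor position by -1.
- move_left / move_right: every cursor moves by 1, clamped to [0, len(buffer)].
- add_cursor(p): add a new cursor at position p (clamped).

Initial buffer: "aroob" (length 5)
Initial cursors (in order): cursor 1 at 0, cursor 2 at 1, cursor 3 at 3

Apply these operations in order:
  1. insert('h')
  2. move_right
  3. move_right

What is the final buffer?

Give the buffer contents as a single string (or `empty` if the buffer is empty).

Answer: hahrohob

Derivation:
After op 1 (insert('h')): buffer="hahrohob" (len 8), cursors c1@1 c2@3 c3@6, authorship 1.2..3..
After op 2 (move_right): buffer="hahrohob" (len 8), cursors c1@2 c2@4 c3@7, authorship 1.2..3..
After op 3 (move_right): buffer="hahrohob" (len 8), cursors c1@3 c2@5 c3@8, authorship 1.2..3..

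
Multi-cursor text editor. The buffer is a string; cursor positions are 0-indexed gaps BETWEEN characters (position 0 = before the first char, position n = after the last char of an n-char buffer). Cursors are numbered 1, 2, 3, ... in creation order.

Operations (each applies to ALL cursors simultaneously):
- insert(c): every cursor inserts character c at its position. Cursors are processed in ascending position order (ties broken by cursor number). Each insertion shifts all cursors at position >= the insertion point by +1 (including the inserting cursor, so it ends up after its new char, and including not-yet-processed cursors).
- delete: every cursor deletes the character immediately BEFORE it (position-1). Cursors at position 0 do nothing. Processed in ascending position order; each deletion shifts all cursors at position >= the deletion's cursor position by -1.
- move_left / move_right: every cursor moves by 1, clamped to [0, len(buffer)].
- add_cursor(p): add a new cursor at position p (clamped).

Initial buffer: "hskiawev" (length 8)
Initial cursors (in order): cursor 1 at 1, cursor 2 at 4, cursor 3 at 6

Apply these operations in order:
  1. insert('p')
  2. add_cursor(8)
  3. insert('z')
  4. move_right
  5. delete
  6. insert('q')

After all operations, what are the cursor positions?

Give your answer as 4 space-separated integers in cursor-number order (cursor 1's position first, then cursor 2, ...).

Answer: 4 9 14 12

Derivation:
After op 1 (insert('p')): buffer="hpskipawpev" (len 11), cursors c1@2 c2@6 c3@9, authorship .1...2..3..
After op 2 (add_cursor(8)): buffer="hpskipawpev" (len 11), cursors c1@2 c2@6 c4@8 c3@9, authorship .1...2..3..
After op 3 (insert('z')): buffer="hpzskipzawzpzev" (len 15), cursors c1@3 c2@8 c4@11 c3@13, authorship .11...22..433..
After op 4 (move_right): buffer="hpzskipzawzpzev" (len 15), cursors c1@4 c2@9 c4@12 c3@14, authorship .11...22..433..
After op 5 (delete): buffer="hpzkipzwzzv" (len 11), cursors c1@3 c2@7 c4@9 c3@10, authorship .11..22.43.
After op 6 (insert('q')): buffer="hpzqkipzqwzqzqv" (len 15), cursors c1@4 c2@9 c4@12 c3@14, authorship .111..222.4433.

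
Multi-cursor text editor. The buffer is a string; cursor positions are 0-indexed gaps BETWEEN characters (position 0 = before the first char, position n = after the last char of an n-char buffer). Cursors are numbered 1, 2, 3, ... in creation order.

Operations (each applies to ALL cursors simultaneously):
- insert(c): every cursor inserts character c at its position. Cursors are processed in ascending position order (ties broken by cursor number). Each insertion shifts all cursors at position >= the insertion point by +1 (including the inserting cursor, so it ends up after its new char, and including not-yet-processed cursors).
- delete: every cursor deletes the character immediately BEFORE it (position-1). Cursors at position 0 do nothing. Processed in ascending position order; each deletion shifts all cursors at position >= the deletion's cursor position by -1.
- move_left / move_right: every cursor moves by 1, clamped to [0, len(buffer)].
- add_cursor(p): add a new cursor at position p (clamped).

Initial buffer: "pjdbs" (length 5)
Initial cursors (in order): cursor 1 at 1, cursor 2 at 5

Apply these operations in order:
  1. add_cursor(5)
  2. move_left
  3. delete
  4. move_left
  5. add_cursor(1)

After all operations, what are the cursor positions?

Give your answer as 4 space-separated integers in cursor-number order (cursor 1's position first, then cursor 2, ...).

Answer: 0 1 1 1

Derivation:
After op 1 (add_cursor(5)): buffer="pjdbs" (len 5), cursors c1@1 c2@5 c3@5, authorship .....
After op 2 (move_left): buffer="pjdbs" (len 5), cursors c1@0 c2@4 c3@4, authorship .....
After op 3 (delete): buffer="pjs" (len 3), cursors c1@0 c2@2 c3@2, authorship ...
After op 4 (move_left): buffer="pjs" (len 3), cursors c1@0 c2@1 c3@1, authorship ...
After op 5 (add_cursor(1)): buffer="pjs" (len 3), cursors c1@0 c2@1 c3@1 c4@1, authorship ...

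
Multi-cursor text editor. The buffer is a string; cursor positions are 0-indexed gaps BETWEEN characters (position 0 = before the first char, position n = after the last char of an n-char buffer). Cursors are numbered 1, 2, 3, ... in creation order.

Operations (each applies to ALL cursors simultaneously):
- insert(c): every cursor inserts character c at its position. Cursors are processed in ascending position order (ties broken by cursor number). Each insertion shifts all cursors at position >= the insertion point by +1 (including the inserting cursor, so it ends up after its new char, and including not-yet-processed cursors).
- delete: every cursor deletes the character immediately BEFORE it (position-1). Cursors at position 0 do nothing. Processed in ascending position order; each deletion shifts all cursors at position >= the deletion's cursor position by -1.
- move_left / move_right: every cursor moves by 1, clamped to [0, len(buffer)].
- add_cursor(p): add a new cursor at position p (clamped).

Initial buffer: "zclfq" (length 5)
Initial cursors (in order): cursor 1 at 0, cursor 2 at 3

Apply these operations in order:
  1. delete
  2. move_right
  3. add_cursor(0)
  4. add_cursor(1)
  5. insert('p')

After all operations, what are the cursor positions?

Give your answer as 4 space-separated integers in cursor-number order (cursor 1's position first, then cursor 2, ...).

Answer: 4 7 1 4

Derivation:
After op 1 (delete): buffer="zcfq" (len 4), cursors c1@0 c2@2, authorship ....
After op 2 (move_right): buffer="zcfq" (len 4), cursors c1@1 c2@3, authorship ....
After op 3 (add_cursor(0)): buffer="zcfq" (len 4), cursors c3@0 c1@1 c2@3, authorship ....
After op 4 (add_cursor(1)): buffer="zcfq" (len 4), cursors c3@0 c1@1 c4@1 c2@3, authorship ....
After op 5 (insert('p')): buffer="pzppcfpq" (len 8), cursors c3@1 c1@4 c4@4 c2@7, authorship 3.14..2.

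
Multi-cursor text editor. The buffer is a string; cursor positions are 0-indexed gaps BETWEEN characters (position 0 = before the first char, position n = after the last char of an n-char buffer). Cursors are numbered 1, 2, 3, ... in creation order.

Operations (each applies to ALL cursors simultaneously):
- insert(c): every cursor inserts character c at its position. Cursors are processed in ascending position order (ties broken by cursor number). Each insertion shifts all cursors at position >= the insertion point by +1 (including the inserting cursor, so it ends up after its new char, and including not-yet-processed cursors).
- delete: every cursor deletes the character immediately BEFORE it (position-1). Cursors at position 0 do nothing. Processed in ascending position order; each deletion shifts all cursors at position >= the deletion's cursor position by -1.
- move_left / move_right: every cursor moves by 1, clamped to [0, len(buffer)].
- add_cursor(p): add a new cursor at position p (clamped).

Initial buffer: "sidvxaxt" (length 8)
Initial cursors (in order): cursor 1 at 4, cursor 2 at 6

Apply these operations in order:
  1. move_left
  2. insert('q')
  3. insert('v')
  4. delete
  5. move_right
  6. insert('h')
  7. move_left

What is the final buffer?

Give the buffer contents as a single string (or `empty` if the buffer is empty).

After op 1 (move_left): buffer="sidvxaxt" (len 8), cursors c1@3 c2@5, authorship ........
After op 2 (insert('q')): buffer="sidqvxqaxt" (len 10), cursors c1@4 c2@7, authorship ...1..2...
After op 3 (insert('v')): buffer="sidqvvxqvaxt" (len 12), cursors c1@5 c2@9, authorship ...11..22...
After op 4 (delete): buffer="sidqvxqaxt" (len 10), cursors c1@4 c2@7, authorship ...1..2...
After op 5 (move_right): buffer="sidqvxqaxt" (len 10), cursors c1@5 c2@8, authorship ...1..2...
After op 6 (insert('h')): buffer="sidqvhxqahxt" (len 12), cursors c1@6 c2@10, authorship ...1.1.2.2..
After op 7 (move_left): buffer="sidqvhxqahxt" (len 12), cursors c1@5 c2@9, authorship ...1.1.2.2..

Answer: sidqvhxqahxt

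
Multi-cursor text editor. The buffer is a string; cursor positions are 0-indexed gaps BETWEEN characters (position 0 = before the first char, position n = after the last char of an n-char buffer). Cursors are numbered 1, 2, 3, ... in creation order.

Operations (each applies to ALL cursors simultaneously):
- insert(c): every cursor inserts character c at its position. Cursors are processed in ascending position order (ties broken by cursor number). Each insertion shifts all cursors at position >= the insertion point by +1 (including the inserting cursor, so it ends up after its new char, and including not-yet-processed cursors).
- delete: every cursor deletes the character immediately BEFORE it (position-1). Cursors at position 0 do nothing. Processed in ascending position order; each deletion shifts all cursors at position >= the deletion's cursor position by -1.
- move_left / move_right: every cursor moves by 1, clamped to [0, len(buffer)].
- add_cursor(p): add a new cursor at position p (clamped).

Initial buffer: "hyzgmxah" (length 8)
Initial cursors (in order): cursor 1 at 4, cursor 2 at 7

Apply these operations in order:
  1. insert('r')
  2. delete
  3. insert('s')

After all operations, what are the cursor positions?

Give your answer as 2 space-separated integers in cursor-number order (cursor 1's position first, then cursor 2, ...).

Answer: 5 9

Derivation:
After op 1 (insert('r')): buffer="hyzgrmxarh" (len 10), cursors c1@5 c2@9, authorship ....1...2.
After op 2 (delete): buffer="hyzgmxah" (len 8), cursors c1@4 c2@7, authorship ........
After op 3 (insert('s')): buffer="hyzgsmxash" (len 10), cursors c1@5 c2@9, authorship ....1...2.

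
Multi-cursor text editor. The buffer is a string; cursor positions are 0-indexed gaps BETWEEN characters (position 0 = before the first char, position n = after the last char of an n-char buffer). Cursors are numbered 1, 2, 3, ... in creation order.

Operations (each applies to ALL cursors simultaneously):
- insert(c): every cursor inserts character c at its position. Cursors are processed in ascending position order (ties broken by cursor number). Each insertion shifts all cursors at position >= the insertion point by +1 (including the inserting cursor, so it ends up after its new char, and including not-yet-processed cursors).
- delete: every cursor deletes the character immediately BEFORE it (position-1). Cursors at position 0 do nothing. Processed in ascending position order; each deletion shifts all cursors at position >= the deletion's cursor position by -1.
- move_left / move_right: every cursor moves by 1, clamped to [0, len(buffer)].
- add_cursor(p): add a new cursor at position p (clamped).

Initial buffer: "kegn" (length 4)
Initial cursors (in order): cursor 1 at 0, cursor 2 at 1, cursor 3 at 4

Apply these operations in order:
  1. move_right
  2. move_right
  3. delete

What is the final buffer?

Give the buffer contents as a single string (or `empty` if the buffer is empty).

After op 1 (move_right): buffer="kegn" (len 4), cursors c1@1 c2@2 c3@4, authorship ....
After op 2 (move_right): buffer="kegn" (len 4), cursors c1@2 c2@3 c3@4, authorship ....
After op 3 (delete): buffer="k" (len 1), cursors c1@1 c2@1 c3@1, authorship .

Answer: k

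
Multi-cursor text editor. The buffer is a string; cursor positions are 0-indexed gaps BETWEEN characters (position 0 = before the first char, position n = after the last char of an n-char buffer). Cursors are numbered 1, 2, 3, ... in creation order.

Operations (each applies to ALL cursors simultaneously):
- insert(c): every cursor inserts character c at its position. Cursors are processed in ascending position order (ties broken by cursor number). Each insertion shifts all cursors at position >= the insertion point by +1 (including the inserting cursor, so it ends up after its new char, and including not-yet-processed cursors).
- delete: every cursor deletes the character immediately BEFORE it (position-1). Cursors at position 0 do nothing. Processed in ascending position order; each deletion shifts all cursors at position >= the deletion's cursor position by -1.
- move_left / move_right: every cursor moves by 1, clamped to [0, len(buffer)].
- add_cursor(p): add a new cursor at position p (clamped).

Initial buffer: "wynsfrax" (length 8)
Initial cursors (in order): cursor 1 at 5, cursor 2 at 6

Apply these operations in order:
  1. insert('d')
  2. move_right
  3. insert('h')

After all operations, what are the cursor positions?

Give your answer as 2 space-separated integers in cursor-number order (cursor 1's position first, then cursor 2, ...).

After op 1 (insert('d')): buffer="wynsfdrdax" (len 10), cursors c1@6 c2@8, authorship .....1.2..
After op 2 (move_right): buffer="wynsfdrdax" (len 10), cursors c1@7 c2@9, authorship .....1.2..
After op 3 (insert('h')): buffer="wynsfdrhdahx" (len 12), cursors c1@8 c2@11, authorship .....1.12.2.

Answer: 8 11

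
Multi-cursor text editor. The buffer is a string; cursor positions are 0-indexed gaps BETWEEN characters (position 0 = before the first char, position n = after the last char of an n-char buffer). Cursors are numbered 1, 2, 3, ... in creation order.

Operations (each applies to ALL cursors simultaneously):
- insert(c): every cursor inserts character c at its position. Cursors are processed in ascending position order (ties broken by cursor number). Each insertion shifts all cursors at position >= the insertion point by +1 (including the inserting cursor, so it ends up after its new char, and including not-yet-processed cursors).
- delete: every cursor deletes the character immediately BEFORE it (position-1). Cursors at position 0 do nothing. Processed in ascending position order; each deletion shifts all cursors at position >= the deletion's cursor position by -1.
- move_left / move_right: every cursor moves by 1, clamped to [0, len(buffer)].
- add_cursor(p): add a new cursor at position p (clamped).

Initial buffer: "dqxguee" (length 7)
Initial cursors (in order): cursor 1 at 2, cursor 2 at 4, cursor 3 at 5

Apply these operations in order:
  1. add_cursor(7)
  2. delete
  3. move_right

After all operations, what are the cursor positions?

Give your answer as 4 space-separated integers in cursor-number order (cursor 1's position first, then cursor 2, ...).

Answer: 2 3 3 3

Derivation:
After op 1 (add_cursor(7)): buffer="dqxguee" (len 7), cursors c1@2 c2@4 c3@5 c4@7, authorship .......
After op 2 (delete): buffer="dxe" (len 3), cursors c1@1 c2@2 c3@2 c4@3, authorship ...
After op 3 (move_right): buffer="dxe" (len 3), cursors c1@2 c2@3 c3@3 c4@3, authorship ...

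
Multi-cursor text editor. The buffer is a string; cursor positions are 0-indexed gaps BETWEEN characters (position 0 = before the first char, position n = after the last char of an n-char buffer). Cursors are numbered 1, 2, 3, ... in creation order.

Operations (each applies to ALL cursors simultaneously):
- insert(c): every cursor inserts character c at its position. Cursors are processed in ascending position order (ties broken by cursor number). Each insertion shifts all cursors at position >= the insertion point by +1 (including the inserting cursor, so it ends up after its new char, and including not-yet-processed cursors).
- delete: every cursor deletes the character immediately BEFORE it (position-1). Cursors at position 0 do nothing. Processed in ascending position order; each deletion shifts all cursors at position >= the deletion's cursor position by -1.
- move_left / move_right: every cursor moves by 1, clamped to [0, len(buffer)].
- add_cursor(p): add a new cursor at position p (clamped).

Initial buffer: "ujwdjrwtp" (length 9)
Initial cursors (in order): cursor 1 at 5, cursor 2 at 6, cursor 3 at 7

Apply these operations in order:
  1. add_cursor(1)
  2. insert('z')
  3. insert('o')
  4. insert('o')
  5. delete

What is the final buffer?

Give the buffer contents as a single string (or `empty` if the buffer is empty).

After op 1 (add_cursor(1)): buffer="ujwdjrwtp" (len 9), cursors c4@1 c1@5 c2@6 c3@7, authorship .........
After op 2 (insert('z')): buffer="uzjwdjzrzwztp" (len 13), cursors c4@2 c1@7 c2@9 c3@11, authorship .4....1.2.3..
After op 3 (insert('o')): buffer="uzojwdjzorzowzotp" (len 17), cursors c4@3 c1@9 c2@12 c3@15, authorship .44....11.22.33..
After op 4 (insert('o')): buffer="uzoojwdjzoorzoowzootp" (len 21), cursors c4@4 c1@11 c2@15 c3@19, authorship .444....111.222.333..
After op 5 (delete): buffer="uzojwdjzorzowzotp" (len 17), cursors c4@3 c1@9 c2@12 c3@15, authorship .44....11.22.33..

Answer: uzojwdjzorzowzotp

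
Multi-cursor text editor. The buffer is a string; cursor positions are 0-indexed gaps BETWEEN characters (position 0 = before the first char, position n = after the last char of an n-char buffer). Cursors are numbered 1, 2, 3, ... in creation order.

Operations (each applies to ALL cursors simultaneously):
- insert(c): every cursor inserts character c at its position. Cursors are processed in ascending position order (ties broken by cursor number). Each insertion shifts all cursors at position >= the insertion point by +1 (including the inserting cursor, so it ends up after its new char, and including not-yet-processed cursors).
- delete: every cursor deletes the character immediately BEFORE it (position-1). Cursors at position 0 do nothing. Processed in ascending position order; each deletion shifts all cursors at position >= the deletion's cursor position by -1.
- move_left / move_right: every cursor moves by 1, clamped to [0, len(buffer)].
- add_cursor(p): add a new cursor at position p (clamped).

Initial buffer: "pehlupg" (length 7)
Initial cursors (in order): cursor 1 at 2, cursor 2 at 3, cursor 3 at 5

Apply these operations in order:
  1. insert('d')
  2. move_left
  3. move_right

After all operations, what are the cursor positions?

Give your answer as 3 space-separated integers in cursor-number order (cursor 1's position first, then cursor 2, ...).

After op 1 (insert('d')): buffer="pedhdludpg" (len 10), cursors c1@3 c2@5 c3@8, authorship ..1.2..3..
After op 2 (move_left): buffer="pedhdludpg" (len 10), cursors c1@2 c2@4 c3@7, authorship ..1.2..3..
After op 3 (move_right): buffer="pedhdludpg" (len 10), cursors c1@3 c2@5 c3@8, authorship ..1.2..3..

Answer: 3 5 8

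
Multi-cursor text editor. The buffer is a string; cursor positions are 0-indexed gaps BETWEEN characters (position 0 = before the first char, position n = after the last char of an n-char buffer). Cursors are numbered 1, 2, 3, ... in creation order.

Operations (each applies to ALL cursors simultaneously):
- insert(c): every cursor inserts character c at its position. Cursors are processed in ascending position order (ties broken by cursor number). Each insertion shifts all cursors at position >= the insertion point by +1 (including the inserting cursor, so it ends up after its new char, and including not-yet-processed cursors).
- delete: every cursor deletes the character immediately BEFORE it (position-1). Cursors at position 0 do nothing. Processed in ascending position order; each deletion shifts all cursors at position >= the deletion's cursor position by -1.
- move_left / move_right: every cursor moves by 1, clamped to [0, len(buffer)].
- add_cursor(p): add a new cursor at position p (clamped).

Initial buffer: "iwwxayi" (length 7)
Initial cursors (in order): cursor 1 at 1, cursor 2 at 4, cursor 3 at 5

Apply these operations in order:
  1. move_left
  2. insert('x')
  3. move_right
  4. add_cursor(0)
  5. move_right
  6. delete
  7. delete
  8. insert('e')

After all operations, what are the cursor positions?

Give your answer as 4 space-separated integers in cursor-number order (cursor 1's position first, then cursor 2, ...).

After op 1 (move_left): buffer="iwwxayi" (len 7), cursors c1@0 c2@3 c3@4, authorship .......
After op 2 (insert('x')): buffer="xiwwxxxayi" (len 10), cursors c1@1 c2@5 c3@7, authorship 1...2.3...
After op 3 (move_right): buffer="xiwwxxxayi" (len 10), cursors c1@2 c2@6 c3@8, authorship 1...2.3...
After op 4 (add_cursor(0)): buffer="xiwwxxxayi" (len 10), cursors c4@0 c1@2 c2@6 c3@8, authorship 1...2.3...
After op 5 (move_right): buffer="xiwwxxxayi" (len 10), cursors c4@1 c1@3 c2@7 c3@9, authorship 1...2.3...
After op 6 (delete): buffer="iwxxai" (len 6), cursors c4@0 c1@1 c2@4 c3@5, authorship ..2...
After op 7 (delete): buffer="wxi" (len 3), cursors c1@0 c4@0 c2@2 c3@2, authorship .2.
After op 8 (insert('e')): buffer="eewxeei" (len 7), cursors c1@2 c4@2 c2@6 c3@6, authorship 14.223.

Answer: 2 6 6 2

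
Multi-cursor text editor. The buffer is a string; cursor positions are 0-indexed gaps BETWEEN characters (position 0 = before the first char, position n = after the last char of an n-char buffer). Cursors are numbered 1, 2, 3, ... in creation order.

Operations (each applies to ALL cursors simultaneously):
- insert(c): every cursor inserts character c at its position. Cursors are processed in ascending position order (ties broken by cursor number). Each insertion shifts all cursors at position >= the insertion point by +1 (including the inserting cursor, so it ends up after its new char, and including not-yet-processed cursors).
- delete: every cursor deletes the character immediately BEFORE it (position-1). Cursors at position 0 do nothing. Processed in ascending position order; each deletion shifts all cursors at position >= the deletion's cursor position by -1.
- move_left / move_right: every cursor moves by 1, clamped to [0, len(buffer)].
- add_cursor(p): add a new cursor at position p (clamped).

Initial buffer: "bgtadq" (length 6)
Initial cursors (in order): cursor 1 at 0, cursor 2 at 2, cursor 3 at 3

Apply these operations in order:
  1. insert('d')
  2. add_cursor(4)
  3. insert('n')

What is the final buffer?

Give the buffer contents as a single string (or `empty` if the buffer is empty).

Answer: dnbgdnntdnadq

Derivation:
After op 1 (insert('d')): buffer="dbgdtdadq" (len 9), cursors c1@1 c2@4 c3@6, authorship 1..2.3...
After op 2 (add_cursor(4)): buffer="dbgdtdadq" (len 9), cursors c1@1 c2@4 c4@4 c3@6, authorship 1..2.3...
After op 3 (insert('n')): buffer="dnbgdnntdnadq" (len 13), cursors c1@2 c2@7 c4@7 c3@10, authorship 11..224.33...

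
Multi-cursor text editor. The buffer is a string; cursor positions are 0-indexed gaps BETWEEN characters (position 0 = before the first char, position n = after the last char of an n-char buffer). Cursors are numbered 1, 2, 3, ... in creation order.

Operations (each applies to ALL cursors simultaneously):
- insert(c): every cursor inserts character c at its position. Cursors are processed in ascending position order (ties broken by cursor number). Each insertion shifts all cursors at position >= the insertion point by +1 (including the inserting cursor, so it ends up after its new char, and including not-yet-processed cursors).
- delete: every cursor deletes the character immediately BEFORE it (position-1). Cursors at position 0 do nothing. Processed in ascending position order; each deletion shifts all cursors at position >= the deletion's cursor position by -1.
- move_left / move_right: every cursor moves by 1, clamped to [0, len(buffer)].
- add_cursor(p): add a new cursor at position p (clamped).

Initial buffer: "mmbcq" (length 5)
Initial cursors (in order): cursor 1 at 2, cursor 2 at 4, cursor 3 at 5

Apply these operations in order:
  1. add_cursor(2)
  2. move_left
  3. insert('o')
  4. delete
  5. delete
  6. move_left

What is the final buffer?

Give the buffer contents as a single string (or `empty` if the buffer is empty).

Answer: mq

Derivation:
After op 1 (add_cursor(2)): buffer="mmbcq" (len 5), cursors c1@2 c4@2 c2@4 c3@5, authorship .....
After op 2 (move_left): buffer="mmbcq" (len 5), cursors c1@1 c4@1 c2@3 c3@4, authorship .....
After op 3 (insert('o')): buffer="moombocoq" (len 9), cursors c1@3 c4@3 c2@6 c3@8, authorship .14..2.3.
After op 4 (delete): buffer="mmbcq" (len 5), cursors c1@1 c4@1 c2@3 c3@4, authorship .....
After op 5 (delete): buffer="mq" (len 2), cursors c1@0 c4@0 c2@1 c3@1, authorship ..
After op 6 (move_left): buffer="mq" (len 2), cursors c1@0 c2@0 c3@0 c4@0, authorship ..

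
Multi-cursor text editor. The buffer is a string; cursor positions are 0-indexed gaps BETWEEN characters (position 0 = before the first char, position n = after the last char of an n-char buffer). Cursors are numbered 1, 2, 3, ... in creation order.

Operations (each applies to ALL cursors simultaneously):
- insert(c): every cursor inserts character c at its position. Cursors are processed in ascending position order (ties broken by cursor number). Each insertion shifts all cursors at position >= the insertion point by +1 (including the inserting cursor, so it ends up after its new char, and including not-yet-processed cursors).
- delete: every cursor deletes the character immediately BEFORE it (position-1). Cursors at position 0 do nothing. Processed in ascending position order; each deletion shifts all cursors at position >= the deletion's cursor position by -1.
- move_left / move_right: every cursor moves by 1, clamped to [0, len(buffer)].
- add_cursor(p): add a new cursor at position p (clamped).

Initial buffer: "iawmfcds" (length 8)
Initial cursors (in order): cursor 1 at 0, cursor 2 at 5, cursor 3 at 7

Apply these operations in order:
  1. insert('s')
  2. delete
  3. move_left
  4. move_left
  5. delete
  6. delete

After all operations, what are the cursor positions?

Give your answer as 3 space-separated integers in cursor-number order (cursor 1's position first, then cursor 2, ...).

After op 1 (insert('s')): buffer="siawmfscdss" (len 11), cursors c1@1 c2@7 c3@10, authorship 1.....2..3.
After op 2 (delete): buffer="iawmfcds" (len 8), cursors c1@0 c2@5 c3@7, authorship ........
After op 3 (move_left): buffer="iawmfcds" (len 8), cursors c1@0 c2@4 c3@6, authorship ........
After op 4 (move_left): buffer="iawmfcds" (len 8), cursors c1@0 c2@3 c3@5, authorship ........
After op 5 (delete): buffer="iamcds" (len 6), cursors c1@0 c2@2 c3@3, authorship ......
After op 6 (delete): buffer="icds" (len 4), cursors c1@0 c2@1 c3@1, authorship ....

Answer: 0 1 1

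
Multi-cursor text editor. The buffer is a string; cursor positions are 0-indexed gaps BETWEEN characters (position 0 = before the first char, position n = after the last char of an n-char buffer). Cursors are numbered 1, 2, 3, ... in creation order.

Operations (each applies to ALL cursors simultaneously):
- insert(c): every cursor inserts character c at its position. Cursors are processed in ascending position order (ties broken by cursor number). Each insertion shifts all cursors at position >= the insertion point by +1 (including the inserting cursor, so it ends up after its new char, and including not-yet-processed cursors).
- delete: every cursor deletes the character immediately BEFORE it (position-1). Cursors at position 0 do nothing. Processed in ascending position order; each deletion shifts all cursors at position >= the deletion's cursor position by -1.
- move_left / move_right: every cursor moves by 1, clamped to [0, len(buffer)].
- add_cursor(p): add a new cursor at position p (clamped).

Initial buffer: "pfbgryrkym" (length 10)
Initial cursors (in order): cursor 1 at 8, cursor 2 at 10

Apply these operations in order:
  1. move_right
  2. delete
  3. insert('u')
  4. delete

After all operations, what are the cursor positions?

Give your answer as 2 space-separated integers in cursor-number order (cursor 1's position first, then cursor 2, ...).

After op 1 (move_right): buffer="pfbgryrkym" (len 10), cursors c1@9 c2@10, authorship ..........
After op 2 (delete): buffer="pfbgryrk" (len 8), cursors c1@8 c2@8, authorship ........
After op 3 (insert('u')): buffer="pfbgryrkuu" (len 10), cursors c1@10 c2@10, authorship ........12
After op 4 (delete): buffer="pfbgryrk" (len 8), cursors c1@8 c2@8, authorship ........

Answer: 8 8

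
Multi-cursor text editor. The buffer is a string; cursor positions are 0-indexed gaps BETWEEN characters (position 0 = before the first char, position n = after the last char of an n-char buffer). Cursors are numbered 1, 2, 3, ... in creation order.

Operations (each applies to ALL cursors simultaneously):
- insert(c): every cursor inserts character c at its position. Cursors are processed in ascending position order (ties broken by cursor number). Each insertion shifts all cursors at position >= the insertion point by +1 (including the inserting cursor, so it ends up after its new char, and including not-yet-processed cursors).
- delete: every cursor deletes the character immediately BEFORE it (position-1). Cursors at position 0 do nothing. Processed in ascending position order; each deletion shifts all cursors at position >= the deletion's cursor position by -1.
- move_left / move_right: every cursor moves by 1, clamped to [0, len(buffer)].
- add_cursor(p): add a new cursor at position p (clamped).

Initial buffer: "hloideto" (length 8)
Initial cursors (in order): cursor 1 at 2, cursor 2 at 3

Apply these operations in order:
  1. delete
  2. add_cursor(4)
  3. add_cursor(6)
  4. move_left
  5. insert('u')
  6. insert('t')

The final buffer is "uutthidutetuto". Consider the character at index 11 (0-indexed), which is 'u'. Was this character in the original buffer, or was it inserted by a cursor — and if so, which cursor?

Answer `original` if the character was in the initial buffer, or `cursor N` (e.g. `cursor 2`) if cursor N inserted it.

Answer: cursor 4

Derivation:
After op 1 (delete): buffer="hideto" (len 6), cursors c1@1 c2@1, authorship ......
After op 2 (add_cursor(4)): buffer="hideto" (len 6), cursors c1@1 c2@1 c3@4, authorship ......
After op 3 (add_cursor(6)): buffer="hideto" (len 6), cursors c1@1 c2@1 c3@4 c4@6, authorship ......
After op 4 (move_left): buffer="hideto" (len 6), cursors c1@0 c2@0 c3@3 c4@5, authorship ......
After op 5 (insert('u')): buffer="uuhiduetuo" (len 10), cursors c1@2 c2@2 c3@6 c4@9, authorship 12...3..4.
After op 6 (insert('t')): buffer="uutthidutetuto" (len 14), cursors c1@4 c2@4 c3@9 c4@13, authorship 1212...33..44.
Authorship (.=original, N=cursor N): 1 2 1 2 . . . 3 3 . . 4 4 .
Index 11: author = 4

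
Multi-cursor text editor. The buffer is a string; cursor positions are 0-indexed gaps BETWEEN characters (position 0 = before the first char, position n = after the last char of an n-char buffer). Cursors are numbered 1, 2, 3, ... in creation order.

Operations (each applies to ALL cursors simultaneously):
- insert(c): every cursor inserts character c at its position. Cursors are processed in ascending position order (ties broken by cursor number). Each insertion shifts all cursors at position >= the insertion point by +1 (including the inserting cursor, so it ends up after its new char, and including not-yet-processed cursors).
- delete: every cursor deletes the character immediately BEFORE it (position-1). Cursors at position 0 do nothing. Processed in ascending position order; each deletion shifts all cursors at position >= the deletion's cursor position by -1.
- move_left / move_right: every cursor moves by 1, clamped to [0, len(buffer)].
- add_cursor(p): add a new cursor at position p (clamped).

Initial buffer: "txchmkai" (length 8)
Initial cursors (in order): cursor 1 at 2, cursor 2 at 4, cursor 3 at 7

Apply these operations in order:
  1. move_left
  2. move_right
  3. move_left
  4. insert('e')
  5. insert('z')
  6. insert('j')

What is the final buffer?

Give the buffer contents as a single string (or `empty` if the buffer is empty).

After op 1 (move_left): buffer="txchmkai" (len 8), cursors c1@1 c2@3 c3@6, authorship ........
After op 2 (move_right): buffer="txchmkai" (len 8), cursors c1@2 c2@4 c3@7, authorship ........
After op 3 (move_left): buffer="txchmkai" (len 8), cursors c1@1 c2@3 c3@6, authorship ........
After op 4 (insert('e')): buffer="texcehmkeai" (len 11), cursors c1@2 c2@5 c3@9, authorship .1..2...3..
After op 5 (insert('z')): buffer="tezxcezhmkezai" (len 14), cursors c1@3 c2@7 c3@12, authorship .11..22...33..
After op 6 (insert('j')): buffer="tezjxcezjhmkezjai" (len 17), cursors c1@4 c2@9 c3@15, authorship .111..222...333..

Answer: tezjxcezjhmkezjai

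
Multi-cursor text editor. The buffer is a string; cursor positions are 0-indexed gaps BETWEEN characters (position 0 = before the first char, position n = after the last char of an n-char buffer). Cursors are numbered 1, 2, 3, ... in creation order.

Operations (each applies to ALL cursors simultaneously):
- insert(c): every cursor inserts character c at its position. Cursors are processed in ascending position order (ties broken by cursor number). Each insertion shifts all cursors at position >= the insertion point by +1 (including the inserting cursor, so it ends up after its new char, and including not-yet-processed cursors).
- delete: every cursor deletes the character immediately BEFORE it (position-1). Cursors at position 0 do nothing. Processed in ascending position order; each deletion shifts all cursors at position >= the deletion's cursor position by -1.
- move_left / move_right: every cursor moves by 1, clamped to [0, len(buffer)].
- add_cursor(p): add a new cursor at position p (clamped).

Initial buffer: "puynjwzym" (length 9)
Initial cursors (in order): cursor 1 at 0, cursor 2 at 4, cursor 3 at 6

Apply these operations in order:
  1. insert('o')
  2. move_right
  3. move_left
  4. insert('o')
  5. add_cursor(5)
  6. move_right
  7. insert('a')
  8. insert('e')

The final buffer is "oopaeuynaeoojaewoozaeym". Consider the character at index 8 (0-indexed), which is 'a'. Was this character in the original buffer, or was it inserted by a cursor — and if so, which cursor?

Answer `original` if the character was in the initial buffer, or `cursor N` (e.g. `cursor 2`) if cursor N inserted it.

Answer: cursor 4

Derivation:
After op 1 (insert('o')): buffer="opuynojwozym" (len 12), cursors c1@1 c2@6 c3@9, authorship 1....2..3...
After op 2 (move_right): buffer="opuynojwozym" (len 12), cursors c1@2 c2@7 c3@10, authorship 1....2..3...
After op 3 (move_left): buffer="opuynojwozym" (len 12), cursors c1@1 c2@6 c3@9, authorship 1....2..3...
After op 4 (insert('o')): buffer="oopuynoojwoozym" (len 15), cursors c1@2 c2@8 c3@12, authorship 11....22..33...
After op 5 (add_cursor(5)): buffer="oopuynoojwoozym" (len 15), cursors c1@2 c4@5 c2@8 c3@12, authorship 11....22..33...
After op 6 (move_right): buffer="oopuynoojwoozym" (len 15), cursors c1@3 c4@6 c2@9 c3@13, authorship 11....22..33...
After op 7 (insert('a')): buffer="oopauynaoojawoozaym" (len 19), cursors c1@4 c4@8 c2@12 c3@17, authorship 11.1...422.2.33.3..
After op 8 (insert('e')): buffer="oopaeuynaeoojaewoozaeym" (len 23), cursors c1@5 c4@10 c2@15 c3@21, authorship 11.11...4422.22.33.33..
Authorship (.=original, N=cursor N): 1 1 . 1 1 . . . 4 4 2 2 . 2 2 . 3 3 . 3 3 . .
Index 8: author = 4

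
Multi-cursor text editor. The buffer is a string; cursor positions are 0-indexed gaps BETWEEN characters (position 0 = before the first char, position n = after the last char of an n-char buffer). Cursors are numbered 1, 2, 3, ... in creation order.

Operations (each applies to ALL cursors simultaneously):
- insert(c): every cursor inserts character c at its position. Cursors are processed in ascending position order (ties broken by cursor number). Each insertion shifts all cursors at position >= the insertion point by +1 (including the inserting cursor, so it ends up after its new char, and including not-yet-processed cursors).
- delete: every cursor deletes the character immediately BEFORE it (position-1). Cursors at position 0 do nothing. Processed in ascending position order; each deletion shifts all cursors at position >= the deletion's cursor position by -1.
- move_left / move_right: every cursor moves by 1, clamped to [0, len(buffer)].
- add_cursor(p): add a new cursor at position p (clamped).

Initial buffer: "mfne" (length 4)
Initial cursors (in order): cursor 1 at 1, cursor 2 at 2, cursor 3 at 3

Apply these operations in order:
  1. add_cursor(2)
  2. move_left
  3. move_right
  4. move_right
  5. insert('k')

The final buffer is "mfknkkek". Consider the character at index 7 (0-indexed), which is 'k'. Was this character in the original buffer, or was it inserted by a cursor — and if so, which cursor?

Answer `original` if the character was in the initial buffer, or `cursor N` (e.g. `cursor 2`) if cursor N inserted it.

Answer: cursor 3

Derivation:
After op 1 (add_cursor(2)): buffer="mfne" (len 4), cursors c1@1 c2@2 c4@2 c3@3, authorship ....
After op 2 (move_left): buffer="mfne" (len 4), cursors c1@0 c2@1 c4@1 c3@2, authorship ....
After op 3 (move_right): buffer="mfne" (len 4), cursors c1@1 c2@2 c4@2 c3@3, authorship ....
After op 4 (move_right): buffer="mfne" (len 4), cursors c1@2 c2@3 c4@3 c3@4, authorship ....
After op 5 (insert('k')): buffer="mfknkkek" (len 8), cursors c1@3 c2@6 c4@6 c3@8, authorship ..1.24.3
Authorship (.=original, N=cursor N): . . 1 . 2 4 . 3
Index 7: author = 3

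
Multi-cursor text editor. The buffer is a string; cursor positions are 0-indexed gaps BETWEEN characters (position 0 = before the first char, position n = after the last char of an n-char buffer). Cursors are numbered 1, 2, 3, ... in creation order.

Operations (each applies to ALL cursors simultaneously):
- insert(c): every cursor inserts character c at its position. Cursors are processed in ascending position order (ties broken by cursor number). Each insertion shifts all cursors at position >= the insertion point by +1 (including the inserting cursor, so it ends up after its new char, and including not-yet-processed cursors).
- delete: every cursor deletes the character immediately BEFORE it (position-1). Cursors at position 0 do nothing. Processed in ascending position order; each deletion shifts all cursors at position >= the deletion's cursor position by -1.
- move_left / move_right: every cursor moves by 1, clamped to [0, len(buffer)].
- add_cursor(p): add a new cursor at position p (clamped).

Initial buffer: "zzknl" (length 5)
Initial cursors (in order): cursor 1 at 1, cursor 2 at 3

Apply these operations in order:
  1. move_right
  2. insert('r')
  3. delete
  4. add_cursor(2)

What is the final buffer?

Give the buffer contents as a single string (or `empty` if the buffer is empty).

After op 1 (move_right): buffer="zzknl" (len 5), cursors c1@2 c2@4, authorship .....
After op 2 (insert('r')): buffer="zzrknrl" (len 7), cursors c1@3 c2@6, authorship ..1..2.
After op 3 (delete): buffer="zzknl" (len 5), cursors c1@2 c2@4, authorship .....
After op 4 (add_cursor(2)): buffer="zzknl" (len 5), cursors c1@2 c3@2 c2@4, authorship .....

Answer: zzknl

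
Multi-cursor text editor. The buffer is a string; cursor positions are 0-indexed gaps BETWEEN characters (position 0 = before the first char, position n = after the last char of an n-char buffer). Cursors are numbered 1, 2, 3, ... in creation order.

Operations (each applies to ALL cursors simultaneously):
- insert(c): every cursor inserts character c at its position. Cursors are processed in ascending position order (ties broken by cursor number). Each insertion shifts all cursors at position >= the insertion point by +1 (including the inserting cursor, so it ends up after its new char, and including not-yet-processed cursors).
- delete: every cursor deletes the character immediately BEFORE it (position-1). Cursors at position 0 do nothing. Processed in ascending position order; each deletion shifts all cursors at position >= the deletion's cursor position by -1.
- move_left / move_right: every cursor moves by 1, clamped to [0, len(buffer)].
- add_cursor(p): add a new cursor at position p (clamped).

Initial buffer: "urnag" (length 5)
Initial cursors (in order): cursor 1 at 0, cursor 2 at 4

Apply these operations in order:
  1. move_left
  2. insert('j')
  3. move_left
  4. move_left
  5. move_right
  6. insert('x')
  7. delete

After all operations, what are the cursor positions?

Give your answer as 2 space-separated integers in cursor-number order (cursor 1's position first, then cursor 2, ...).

After op 1 (move_left): buffer="urnag" (len 5), cursors c1@0 c2@3, authorship .....
After op 2 (insert('j')): buffer="jurnjag" (len 7), cursors c1@1 c2@5, authorship 1...2..
After op 3 (move_left): buffer="jurnjag" (len 7), cursors c1@0 c2@4, authorship 1...2..
After op 4 (move_left): buffer="jurnjag" (len 7), cursors c1@0 c2@3, authorship 1...2..
After op 5 (move_right): buffer="jurnjag" (len 7), cursors c1@1 c2@4, authorship 1...2..
After op 6 (insert('x')): buffer="jxurnxjag" (len 9), cursors c1@2 c2@6, authorship 11...22..
After op 7 (delete): buffer="jurnjag" (len 7), cursors c1@1 c2@4, authorship 1...2..

Answer: 1 4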